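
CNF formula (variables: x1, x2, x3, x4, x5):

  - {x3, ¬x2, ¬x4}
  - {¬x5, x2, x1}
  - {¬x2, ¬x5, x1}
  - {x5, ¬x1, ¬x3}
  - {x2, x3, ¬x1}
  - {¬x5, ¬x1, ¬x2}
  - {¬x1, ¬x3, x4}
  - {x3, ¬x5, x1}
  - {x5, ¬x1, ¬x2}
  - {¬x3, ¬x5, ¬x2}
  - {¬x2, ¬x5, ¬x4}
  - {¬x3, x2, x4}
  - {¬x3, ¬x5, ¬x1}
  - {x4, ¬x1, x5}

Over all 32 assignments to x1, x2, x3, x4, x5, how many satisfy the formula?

6

Satisfying assignments:
  x1=F x2=F x3=F x4=F x5=F
  x1=F x2=F x3=F x4=T x5=F
  x1=F x2=F x3=T x4=T x5=F
  x1=F x2=T x3=F x4=F x5=F
  x1=F x2=T x3=T x4=F x5=F
  x1=F x2=T x3=T x4=T x5=F
Count: 6.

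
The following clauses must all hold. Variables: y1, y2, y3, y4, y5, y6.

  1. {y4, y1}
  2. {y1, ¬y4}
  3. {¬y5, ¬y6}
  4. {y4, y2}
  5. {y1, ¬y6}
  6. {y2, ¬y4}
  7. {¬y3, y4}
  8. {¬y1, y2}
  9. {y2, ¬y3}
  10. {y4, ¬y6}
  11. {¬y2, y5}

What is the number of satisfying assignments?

3

Satisfying assignments:
  y1=1 y2=1 y3=0 y4=0 y5=1 y6=0
  y1=1 y2=1 y3=0 y4=1 y5=1 y6=0
  y1=1 y2=1 y3=1 y4=1 y5=1 y6=0
That's 3 in total.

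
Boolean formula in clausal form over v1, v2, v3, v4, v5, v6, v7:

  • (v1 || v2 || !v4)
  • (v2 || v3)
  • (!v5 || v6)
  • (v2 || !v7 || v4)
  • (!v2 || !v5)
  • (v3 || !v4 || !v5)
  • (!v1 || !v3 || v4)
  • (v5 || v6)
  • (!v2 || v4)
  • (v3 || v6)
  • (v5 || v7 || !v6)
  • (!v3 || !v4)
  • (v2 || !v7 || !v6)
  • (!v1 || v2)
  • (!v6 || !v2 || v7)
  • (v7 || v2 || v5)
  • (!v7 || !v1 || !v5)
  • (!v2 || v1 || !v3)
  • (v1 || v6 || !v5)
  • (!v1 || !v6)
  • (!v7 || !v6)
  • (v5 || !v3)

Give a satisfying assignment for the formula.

v1 = F  v2 = F  v3 = T  v4 = F  v5 = T  v6 = T  v7 = F

Branch on v1: take v1 = False.
Try v2 = False.
  then v4 is forced to False.
  then v3 is forced to True.
  then v7 is forced to False.
  then v5 is forced to True.
  then v6 is forced to True.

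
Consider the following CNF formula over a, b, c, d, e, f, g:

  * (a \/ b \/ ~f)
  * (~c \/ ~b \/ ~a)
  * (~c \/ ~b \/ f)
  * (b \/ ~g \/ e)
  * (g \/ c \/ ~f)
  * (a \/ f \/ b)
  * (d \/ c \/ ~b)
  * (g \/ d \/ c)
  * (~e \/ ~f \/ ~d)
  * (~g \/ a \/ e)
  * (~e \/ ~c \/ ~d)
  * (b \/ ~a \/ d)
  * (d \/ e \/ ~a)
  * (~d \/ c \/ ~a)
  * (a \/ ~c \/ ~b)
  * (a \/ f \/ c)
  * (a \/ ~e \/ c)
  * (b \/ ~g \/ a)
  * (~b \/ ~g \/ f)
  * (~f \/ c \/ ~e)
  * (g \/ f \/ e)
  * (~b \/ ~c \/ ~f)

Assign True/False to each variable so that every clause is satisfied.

a = True, b = False, c = True, d = True, e = False, f = True, g = False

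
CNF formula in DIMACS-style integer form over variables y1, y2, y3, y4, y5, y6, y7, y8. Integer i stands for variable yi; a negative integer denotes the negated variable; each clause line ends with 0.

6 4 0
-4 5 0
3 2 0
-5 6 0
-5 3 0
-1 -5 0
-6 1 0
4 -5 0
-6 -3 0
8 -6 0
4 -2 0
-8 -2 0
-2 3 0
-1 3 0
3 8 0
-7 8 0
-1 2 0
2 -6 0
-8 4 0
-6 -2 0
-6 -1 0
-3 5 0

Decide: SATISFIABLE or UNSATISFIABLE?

y6 = True:
  propagation gives y1=True; an empty clause results — contradiction.
y6 = False:
  propagation gives y4=True, y5=True; an empty clause results — contradiction.
Every branch closes, so no satisfying assignment exists.

UNSATISFIABLE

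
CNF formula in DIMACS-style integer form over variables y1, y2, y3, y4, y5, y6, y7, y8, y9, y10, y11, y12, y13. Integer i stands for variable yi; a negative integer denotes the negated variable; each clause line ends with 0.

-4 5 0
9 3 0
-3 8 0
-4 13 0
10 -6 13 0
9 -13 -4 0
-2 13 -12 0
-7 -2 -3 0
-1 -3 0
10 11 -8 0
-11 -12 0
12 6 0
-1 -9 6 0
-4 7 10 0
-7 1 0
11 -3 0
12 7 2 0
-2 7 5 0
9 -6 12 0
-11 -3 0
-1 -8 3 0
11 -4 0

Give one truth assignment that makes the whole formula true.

y1=True, y2=True, y3=False, y4=False, y5=True, y6=True, y7=False, y8=False, y9=True, y10=False, y11=True, y12=False, y13=True

Check each clause:
  1. (y5 | ~y4) — ~y4 is true.
  2. (y3 | y9) — y9 is true.
  3. (y8 | ~y3) — ~y3 is true.
  4. (y13 | ~y4) — ~y4 is true.
  5. (~y6 | y13 | y10) — y13 is true.
  6. (~y13 | y9 | ~y4) — y9 is true.
  7. (y13 | ~y12 | ~y2) — ~y12 is true.
  8. (~y2 | ~y7 | ~y3) — ~y7 is true.
  9. (~y1 | ~y3) — ~y3 is true.
  10. (~y8 | y10 | y11) — ~y8 is true.
  11. (~y11 | ~y12) — ~y12 is true.
  12. (y12 | y6) — y6 is true.
  13. (~y9 | y6 | ~y1) — y6 is true.
  14. (~y4 | y10 | y7) — ~y4 is true.
  15. (~y7 | y1) — y1 is true.
  16. (y11 | ~y3) — y11 is true.
  17. (y7 | y2 | y12) — y2 is true.
  18. (y5 | ~y2 | y7) — y5 is true.
  19. (~y6 | y9 | y12) — y9 is true.
  20. (~y11 | ~y3) — ~y3 is true.
  21. (~y1 | ~y8 | y3) — ~y8 is true.
  22. (y11 | ~y4) — y11 is true.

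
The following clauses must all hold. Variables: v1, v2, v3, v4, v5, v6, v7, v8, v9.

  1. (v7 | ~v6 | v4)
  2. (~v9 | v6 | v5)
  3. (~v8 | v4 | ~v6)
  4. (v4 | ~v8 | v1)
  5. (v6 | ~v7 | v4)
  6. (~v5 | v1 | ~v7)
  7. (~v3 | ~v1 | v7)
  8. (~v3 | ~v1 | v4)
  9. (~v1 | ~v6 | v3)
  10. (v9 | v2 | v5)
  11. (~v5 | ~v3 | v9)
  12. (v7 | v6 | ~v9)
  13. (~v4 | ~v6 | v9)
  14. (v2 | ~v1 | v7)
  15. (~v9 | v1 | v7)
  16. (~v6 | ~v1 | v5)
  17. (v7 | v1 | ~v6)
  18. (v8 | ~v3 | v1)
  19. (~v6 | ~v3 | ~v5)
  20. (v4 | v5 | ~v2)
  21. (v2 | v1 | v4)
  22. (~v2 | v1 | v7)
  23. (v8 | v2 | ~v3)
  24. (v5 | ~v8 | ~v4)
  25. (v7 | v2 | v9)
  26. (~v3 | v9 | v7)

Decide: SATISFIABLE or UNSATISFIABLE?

SATISFIABLE

Set v1 = True and propagate.
For the remaining variables, v2 = True, v3 = True, v4 = True, v5 = True, v6 = False, v7 = True, v8 = True, v9 = True works.
Every clause has at least one true literal under this assignment.
So v1=True, v2=True, v3=True, v4=True, v5=True, v6=False, v7=True, v8=True, v9=True is a satisfying assignment.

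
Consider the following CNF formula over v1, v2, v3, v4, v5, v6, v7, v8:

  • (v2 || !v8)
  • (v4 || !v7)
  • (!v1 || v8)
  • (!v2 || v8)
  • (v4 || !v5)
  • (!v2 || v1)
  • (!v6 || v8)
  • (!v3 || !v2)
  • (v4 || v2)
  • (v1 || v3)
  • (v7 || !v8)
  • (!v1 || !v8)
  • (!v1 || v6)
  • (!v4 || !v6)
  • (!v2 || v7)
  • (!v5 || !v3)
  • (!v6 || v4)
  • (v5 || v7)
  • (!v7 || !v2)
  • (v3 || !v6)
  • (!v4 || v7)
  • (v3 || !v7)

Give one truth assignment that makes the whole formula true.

Set v1 = False and propagate.
  then v2 is forced to False.
  then v8 is forced to False.
  then v6 is forced to False.
  then v4 is forced to True.
  then v3 is forced to True.
  then v5 is forced to False.
  then v7 is forced to True.
Every clause has at least one true literal under this assignment.
Check each clause:
  1. (v2 || !v8) — !v8 is true.
  2. (v4 || !v7) — v4 is true.
  3. (v8 || !v1) — !v1 is true.
  4. (!v2 || v8) — !v2 is true.
  5. (!v5 || v4) — !v5 is true.
  6. (v1 || !v2) — !v2 is true.
  7. (!v6 || v8) — !v6 is true.
  8. (!v3 || !v2) — !v2 is true.
  9. (v4 || v2) — v4 is true.
  10. (v1 || v3) — v3 is true.
  11. (v7 || !v8) — !v8 is true.
  12. (!v8 || !v1) — !v8 is true.
  13. (v6 || !v1) — !v1 is true.
  14. (!v4 || !v6) — !v6 is true.
  15. (!v2 || v7) — !v2 is true.
  16. (!v5 || !v3) — !v5 is true.
  17. (!v6 || v4) — !v6 is true.
  18. (v7 || v5) — v7 is true.
  19. (!v7 || !v2) — !v2 is true.
  20. (!v6 || v3) — !v6 is true.
  21. (!v4 || v7) — v7 is true.
  22. (!v7 || v3) — v3 is true.

v1 = False  v2 = False  v3 = True  v4 = True  v5 = False  v6 = False  v7 = True  v8 = False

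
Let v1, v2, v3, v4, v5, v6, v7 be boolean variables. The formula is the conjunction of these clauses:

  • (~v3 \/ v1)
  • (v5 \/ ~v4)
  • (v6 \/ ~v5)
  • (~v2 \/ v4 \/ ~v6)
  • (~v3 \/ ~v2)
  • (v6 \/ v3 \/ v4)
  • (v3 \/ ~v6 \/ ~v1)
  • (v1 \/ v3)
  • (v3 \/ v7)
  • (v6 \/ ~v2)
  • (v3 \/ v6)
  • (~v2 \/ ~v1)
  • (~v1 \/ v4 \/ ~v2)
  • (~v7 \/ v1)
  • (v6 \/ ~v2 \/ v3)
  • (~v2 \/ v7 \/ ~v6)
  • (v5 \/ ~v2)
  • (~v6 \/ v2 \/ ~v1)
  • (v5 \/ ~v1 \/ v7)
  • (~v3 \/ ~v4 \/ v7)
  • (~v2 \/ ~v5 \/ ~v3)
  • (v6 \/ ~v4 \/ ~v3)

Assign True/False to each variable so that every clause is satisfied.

v1=T, v2=F, v3=T, v4=F, v5=F, v6=F, v7=T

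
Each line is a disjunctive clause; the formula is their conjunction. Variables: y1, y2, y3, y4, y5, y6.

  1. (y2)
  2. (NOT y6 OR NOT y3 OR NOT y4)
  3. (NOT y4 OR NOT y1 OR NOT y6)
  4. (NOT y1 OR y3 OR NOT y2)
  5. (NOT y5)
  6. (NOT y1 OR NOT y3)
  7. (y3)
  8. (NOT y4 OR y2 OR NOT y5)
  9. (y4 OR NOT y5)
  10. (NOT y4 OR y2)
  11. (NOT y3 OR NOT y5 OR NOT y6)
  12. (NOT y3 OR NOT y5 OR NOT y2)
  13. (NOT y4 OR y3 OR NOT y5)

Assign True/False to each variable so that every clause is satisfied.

y1=F, y2=T, y3=T, y4=F, y5=F, y6=T

(y2) is a unit clause, so y2 = True.
(NOT y5) is a unit clause, so y5 = False.
(y3) is a unit clause, so y3 = True.
The clause (NOT y1) is unit: y1 must be False.
y4 occurs only negated in the remaining clauses — set y4 = False.
y6 is now unconstrained; take y6 = True.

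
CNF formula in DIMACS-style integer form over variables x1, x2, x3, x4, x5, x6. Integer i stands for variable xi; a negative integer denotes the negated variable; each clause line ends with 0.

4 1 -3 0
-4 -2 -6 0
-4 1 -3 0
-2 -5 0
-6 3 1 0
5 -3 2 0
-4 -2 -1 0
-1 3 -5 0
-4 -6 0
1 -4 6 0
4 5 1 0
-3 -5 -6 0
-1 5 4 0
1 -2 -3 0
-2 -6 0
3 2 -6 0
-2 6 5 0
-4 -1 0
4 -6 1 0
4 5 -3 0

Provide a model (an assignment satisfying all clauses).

x1 = False, x2 = False, x3 = False, x4 = False, x5 = True, x6 = False

Set x1 = False and propagate.
For the remaining variables, x2 = False, x3 = False, x4 = False, x5 = True, x6 = False works.
Every clause has at least one true literal under this assignment.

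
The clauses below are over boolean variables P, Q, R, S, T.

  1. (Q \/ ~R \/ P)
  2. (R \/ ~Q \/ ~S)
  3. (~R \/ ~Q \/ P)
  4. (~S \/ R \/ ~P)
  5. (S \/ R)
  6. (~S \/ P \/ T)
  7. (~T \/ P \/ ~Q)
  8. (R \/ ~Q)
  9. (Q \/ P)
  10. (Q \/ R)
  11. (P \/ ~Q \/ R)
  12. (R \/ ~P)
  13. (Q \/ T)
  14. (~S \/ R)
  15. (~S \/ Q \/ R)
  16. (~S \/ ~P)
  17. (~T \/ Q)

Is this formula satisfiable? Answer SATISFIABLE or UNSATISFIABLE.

SATISFIABLE

Branch on P: take P = True.
  then R is forced to True.
  then S is forced to False.
For the remaining variables, Q = True, T = False works.
So P=True, Q=True, R=True, S=False, T=False is a satisfying assignment.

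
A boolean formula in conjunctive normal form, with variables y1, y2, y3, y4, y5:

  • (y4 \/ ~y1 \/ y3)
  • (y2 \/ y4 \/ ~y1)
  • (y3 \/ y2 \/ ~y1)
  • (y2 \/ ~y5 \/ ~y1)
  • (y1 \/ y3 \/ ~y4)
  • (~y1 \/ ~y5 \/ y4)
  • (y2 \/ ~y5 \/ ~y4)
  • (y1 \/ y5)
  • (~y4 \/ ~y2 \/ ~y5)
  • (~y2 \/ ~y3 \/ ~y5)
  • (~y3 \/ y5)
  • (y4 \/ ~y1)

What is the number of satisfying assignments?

4

Satisfying assignments:
  y1=F y2=F y3=F y4=F y5=T
  y1=F y2=F y3=T y4=F y5=T
  y1=F y2=T y3=F y4=F y5=T
  y1=T y2=T y3=F y4=T y5=F
That's 4 in total.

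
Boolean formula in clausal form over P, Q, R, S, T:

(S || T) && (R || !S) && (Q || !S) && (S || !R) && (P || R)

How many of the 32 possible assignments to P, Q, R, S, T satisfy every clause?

The models are:
  P=0 Q=1 R=1 S=1 T=0
  P=0 Q=1 R=1 S=1 T=1
  P=1 Q=0 R=0 S=0 T=1
  P=1 Q=1 R=0 S=0 T=1
  P=1 Q=1 R=1 S=1 T=0
  P=1 Q=1 R=1 S=1 T=1
That's 6 in total.

6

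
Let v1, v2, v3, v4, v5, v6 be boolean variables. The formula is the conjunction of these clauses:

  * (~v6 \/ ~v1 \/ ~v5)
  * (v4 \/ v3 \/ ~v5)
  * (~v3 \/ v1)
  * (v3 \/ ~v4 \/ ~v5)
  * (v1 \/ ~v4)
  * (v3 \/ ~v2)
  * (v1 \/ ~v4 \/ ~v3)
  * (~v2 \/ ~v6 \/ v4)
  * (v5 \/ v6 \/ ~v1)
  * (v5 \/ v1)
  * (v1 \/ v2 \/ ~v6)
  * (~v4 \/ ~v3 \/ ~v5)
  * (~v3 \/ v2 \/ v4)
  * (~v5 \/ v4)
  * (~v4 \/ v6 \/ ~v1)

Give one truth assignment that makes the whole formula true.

v1 = T, v2 = F, v3 = F, v4 = F, v5 = F, v6 = T

Check each clause:
  1. (~v5 \/ ~v1 \/ ~v6) — ~v5 is true.
  2. (~v5 \/ v4 \/ v3) — ~v5 is true.
  3. (~v3 \/ v1) — v1 is true.
  4. (v3 \/ ~v5 \/ ~v4) — ~v4 is true.
  5. (v1 \/ ~v4) — v1 is true.
  6. (v3 \/ ~v2) — ~v2 is true.
  7. (~v4 \/ ~v3 \/ v1) — v1 is true.
  8. (~v2 \/ ~v6 \/ v4) — ~v2 is true.
  9. (v5 \/ v6 \/ ~v1) — v6 is true.
  10. (v1 \/ v5) — v1 is true.
  11. (~v6 \/ v2 \/ v1) — v1 is true.
  12. (~v3 \/ ~v4 \/ ~v5) — ~v5 is true.
  13. (~v3 \/ v2 \/ v4) — ~v3 is true.
  14. (~v5 \/ v4) — ~v5 is true.
  15. (~v1 \/ v6 \/ ~v4) — ~v4 is true.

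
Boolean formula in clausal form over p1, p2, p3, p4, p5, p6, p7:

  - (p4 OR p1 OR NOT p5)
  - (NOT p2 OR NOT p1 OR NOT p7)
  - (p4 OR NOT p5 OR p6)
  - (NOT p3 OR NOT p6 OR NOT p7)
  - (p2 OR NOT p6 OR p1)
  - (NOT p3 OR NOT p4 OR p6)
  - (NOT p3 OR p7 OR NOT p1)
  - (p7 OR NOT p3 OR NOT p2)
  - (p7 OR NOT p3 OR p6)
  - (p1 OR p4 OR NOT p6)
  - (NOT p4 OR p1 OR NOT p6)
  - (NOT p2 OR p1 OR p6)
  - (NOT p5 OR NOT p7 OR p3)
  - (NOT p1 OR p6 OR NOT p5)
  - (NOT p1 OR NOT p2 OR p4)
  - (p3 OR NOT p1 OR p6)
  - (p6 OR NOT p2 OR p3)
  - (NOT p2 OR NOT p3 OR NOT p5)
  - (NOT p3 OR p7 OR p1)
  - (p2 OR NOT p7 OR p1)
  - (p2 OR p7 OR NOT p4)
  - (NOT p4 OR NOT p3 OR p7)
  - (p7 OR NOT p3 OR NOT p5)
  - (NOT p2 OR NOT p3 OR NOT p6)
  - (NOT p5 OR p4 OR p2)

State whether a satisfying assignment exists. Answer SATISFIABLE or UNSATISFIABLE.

SATISFIABLE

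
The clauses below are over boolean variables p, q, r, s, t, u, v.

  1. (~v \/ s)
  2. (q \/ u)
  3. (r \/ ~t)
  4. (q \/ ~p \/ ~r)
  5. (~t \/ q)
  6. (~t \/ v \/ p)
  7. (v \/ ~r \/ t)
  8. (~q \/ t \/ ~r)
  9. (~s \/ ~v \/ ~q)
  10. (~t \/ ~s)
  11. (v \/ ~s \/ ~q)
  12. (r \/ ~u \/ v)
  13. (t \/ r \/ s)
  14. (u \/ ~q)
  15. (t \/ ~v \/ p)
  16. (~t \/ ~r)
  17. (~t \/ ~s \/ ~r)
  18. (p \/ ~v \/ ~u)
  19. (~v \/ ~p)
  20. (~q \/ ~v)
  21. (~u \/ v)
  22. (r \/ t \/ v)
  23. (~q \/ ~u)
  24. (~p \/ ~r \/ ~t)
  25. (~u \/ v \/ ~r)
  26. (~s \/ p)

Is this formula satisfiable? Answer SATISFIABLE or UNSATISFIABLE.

UNSATISFIABLE

v = True:
  propagation gives s=True, q=False, u=True, t=False; an empty clause results — contradiction.
v = False:
  propagation gives u=False, q=True; an empty clause results — contradiction.
Every branch closes, so no satisfying assignment exists.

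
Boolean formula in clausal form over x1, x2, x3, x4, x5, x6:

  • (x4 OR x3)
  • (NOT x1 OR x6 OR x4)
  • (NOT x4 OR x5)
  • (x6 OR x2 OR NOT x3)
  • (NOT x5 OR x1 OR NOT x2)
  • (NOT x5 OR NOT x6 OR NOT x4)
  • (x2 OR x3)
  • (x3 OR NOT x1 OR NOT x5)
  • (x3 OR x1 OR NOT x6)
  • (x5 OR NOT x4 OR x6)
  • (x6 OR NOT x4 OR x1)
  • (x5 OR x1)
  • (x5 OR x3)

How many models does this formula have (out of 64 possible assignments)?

The models are:
  x1=F x2=F x3=T x4=F x5=T x6=T
  x1=T x2=F x3=T x4=F x5=F x6=T
  x1=T x2=F x3=T x4=F x5=T x6=T
  x1=T x2=T x3=T x4=F x5=F x6=T
  x1=T x2=T x3=T x4=F x5=T x6=T
  x1=T x2=T x3=T x4=T x5=T x6=F
That's 6 in total.

6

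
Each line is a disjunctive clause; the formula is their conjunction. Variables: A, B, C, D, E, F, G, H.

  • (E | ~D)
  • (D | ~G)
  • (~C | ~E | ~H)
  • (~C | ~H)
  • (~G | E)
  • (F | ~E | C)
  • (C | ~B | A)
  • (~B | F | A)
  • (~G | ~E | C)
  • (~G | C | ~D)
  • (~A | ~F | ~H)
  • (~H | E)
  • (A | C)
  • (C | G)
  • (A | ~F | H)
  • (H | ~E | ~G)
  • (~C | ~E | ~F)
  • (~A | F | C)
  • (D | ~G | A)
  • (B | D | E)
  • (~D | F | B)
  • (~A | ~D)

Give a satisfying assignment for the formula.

A=T  B=T  C=T  D=F  E=F  F=F  G=F  H=F

Check each clause:
  1. (E | ~D) — ~D is true.
  2. (~G | D) — ~G is true.
  3. (~E | ~C | ~H) — ~H is true.
  4. (~H | ~C) — ~H is true.
  5. (E | ~G) — ~G is true.
  6. (F | C | ~E) — C is true.
  7. (A | C | ~B) — A is true.
  8. (~B | F | A) — A is true.
  9. (~E | C | ~G) — C is true.
  10. (~G | C | ~D) — ~G is true.
  11. (~F | ~A | ~H) — ~H is true.
  12. (E | ~H) — ~H is true.
  13. (A | C) — A is true.
  14. (C | G) — C is true.
  15. (A | ~F | H) — A is true.
  16. (~G | H | ~E) — ~G is true.
  17. (~F | ~E | ~C) — ~F is true.
  18. (F | ~A | C) — C is true.
  19. (A | ~G | D) — ~G is true.
  20. (B | D | E) — B is true.
  21. (B | ~D | F) — B is true.
  22. (~D | ~A) — ~D is true.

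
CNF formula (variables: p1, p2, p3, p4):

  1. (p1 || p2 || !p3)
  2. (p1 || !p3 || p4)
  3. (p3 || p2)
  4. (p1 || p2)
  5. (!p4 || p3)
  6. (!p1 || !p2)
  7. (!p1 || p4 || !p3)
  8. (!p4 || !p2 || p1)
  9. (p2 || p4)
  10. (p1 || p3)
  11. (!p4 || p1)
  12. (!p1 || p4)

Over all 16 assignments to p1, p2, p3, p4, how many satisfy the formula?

1

The models are:
  p1=1 p2=0 p3=1 p4=1
That's 1 in total.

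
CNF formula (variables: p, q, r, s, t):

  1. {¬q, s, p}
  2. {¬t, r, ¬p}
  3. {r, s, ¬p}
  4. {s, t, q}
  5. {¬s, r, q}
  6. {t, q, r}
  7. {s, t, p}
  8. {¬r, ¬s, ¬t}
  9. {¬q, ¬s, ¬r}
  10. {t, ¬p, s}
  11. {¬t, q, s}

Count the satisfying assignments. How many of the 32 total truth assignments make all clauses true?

6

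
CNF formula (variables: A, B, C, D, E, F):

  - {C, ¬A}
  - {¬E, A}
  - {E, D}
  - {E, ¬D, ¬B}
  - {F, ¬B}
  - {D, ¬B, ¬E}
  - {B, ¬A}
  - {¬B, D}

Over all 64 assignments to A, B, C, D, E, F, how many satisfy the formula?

5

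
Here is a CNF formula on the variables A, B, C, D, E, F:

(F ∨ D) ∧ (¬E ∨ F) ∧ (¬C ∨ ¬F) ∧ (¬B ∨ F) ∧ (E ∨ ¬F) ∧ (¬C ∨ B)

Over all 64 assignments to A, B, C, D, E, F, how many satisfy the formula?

10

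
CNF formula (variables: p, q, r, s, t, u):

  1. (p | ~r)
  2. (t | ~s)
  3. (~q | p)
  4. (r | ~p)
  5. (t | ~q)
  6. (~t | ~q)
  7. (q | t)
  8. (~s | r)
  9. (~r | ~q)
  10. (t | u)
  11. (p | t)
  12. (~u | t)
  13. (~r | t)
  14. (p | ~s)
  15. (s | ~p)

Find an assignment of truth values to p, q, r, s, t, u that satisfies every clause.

p=F, q=F, r=F, s=F, t=T, u=F

Set p = False and propagate.
  then r is forced to False.
  then q is forced to False.
  then t is forced to True.
  then s is forced to False.
u is now unconstrained; take u = False.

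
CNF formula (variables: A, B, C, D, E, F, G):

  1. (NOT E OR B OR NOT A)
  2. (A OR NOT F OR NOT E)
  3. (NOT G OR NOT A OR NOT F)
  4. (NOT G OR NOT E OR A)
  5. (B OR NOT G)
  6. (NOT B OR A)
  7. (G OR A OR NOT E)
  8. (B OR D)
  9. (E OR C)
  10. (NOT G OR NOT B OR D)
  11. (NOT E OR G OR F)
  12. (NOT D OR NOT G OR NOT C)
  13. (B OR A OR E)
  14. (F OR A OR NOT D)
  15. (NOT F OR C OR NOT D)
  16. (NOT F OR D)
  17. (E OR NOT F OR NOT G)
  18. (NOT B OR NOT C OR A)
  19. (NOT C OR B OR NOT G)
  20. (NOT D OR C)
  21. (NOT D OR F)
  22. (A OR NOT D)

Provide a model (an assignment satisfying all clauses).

A = 1  B = 1  C = 1  D = 0  E = 0  F = 0  G = 0

Try A = True.
Branch on B: take B = True.
The remaining clauses are satisfied by C = True, D = False, E = False, F = False, G = False.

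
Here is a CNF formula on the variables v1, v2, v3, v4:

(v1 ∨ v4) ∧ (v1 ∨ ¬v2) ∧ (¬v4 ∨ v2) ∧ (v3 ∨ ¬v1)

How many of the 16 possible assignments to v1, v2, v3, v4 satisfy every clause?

3

Satisfying assignments:
  v1=T v2=F v3=T v4=F
  v1=T v2=T v3=T v4=F
  v1=T v2=T v3=T v4=T
That's 3 in total.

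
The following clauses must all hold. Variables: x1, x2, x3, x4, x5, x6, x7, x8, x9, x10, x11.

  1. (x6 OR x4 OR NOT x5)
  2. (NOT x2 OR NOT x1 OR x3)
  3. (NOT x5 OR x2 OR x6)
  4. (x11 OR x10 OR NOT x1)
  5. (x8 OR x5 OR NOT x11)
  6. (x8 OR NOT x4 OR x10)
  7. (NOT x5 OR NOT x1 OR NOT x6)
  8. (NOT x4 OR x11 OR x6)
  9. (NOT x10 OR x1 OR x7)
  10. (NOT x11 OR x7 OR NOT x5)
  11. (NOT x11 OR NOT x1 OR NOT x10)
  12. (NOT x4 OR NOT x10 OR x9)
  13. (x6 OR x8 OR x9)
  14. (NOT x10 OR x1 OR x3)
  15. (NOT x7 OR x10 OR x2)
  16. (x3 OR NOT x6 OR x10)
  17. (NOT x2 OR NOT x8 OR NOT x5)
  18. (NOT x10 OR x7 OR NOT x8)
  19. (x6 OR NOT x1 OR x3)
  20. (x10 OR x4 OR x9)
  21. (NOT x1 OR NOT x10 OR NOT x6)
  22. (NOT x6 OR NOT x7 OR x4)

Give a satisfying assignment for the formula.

Branch on x1: take x1 = False.
Branch on x2: take x2 = True.
Branch on x3: take x3 = False.
  then x10 is forced to False.
  then x6 is forced to False.
The remaining clauses are satisfied by x4 = True, x5 = False, x7 = False, x8 = True, x9 = False, x11 = True.
Every clause has at least one true literal under this assignment.

x1=0, x2=1, x3=0, x4=1, x5=0, x6=0, x7=0, x8=1, x9=0, x10=0, x11=1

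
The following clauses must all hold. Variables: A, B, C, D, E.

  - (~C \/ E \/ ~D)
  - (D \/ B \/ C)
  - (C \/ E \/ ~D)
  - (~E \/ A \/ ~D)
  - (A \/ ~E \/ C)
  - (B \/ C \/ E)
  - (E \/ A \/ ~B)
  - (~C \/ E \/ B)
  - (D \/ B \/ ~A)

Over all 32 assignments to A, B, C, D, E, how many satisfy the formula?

10

Split on E, then C.
  E=1, C=1: 5 of the 8 assignments to (A,B,D) work.
  E=1, C=0: remaining (A,B,D) ∈ {(1,0,1); (1,1,0); (1,1,1)} — 3.
  E=0, C=1: remaining (A,B,D) ∈ {(1,1,0)} — 1.
  E=0, C=0: remaining (A,B,D) ∈ {(1,1,0)} — 1.
Total: 5 + 3 + 1 + 1 = 10.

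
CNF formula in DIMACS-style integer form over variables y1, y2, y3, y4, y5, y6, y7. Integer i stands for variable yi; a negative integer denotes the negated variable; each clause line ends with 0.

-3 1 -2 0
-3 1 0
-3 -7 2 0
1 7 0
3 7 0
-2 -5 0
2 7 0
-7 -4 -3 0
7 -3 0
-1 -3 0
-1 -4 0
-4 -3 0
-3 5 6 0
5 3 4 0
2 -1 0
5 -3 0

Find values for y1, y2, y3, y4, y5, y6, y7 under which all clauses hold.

y6 occurs only positively in the remaining clauses — set y6 = True.
Set y1 = False and propagate.
  then y3 is forced to False.
  then y7 is forced to True.
The remaining clauses are satisfied by y2 = False, y4 = True, y5 = False.
Check each clause:
  1. (NOT y3 OR NOT y2 OR y1) — NOT y3 is true.
  2. (NOT y3 OR y1) — NOT y3 is true.
  3. (NOT y7 OR NOT y3 OR y2) — NOT y3 is true.
  4. (y7 OR y1) — y7 is true.
  5. (y3 OR y7) — y7 is true.
  6. (NOT y5 OR NOT y2) — NOT y5 is true.
  7. (y7 OR y2) — y7 is true.
  8. (NOT y3 OR NOT y4 OR NOT y7) — NOT y3 is true.
  9. (y7 OR NOT y3) — NOT y3 is true.
  10. (NOT y3 OR NOT y1) — NOT y3 is true.
  11. (NOT y4 OR NOT y1) — NOT y1 is true.
  12. (NOT y4 OR NOT y3) — NOT y3 is true.
  13. (y5 OR y6 OR NOT y3) — NOT y3 is true.
  14. (y5 OR y4 OR y3) — y4 is true.
  15. (y2 OR NOT y1) — NOT y1 is true.
  16. (y5 OR NOT y3) — NOT y3 is true.

y1=0, y2=0, y3=0, y4=1, y5=0, y6=1, y7=1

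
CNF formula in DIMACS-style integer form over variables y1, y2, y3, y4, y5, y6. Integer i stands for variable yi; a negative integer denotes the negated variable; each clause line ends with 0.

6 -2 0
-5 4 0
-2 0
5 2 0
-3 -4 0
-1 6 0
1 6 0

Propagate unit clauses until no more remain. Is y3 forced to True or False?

Unit clause (¬y2) sets y2 = False.
In (y2 ∨ y5), y2 is now false; y5 must hold, so y5 = True.
In (¬y5 ∨ y4), ¬y5 is now false; y4 must hold, so y4 = True.
In (¬y4 ∨ ¬y3), ¬y4 is now false; ¬y3 must hold, so y3 = False.

False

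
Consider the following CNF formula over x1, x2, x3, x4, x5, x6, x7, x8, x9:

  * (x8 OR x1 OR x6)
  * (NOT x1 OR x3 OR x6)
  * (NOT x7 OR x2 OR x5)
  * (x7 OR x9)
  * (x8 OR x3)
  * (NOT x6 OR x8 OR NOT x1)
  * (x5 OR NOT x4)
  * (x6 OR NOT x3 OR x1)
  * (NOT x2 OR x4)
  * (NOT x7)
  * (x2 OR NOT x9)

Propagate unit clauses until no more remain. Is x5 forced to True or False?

(NOT x7) stands alone — x7 = False.
(x9 OR x7) with x7 = False leaves only x9, so x9 = True.
(x2 OR NOT x9) with x9 = True leaves only x2, so x2 = True.
From (x4 OR NOT x2) and x2 = True: x4 = True.
From (NOT x4 OR x5) and x4 = True: x5 = True.

True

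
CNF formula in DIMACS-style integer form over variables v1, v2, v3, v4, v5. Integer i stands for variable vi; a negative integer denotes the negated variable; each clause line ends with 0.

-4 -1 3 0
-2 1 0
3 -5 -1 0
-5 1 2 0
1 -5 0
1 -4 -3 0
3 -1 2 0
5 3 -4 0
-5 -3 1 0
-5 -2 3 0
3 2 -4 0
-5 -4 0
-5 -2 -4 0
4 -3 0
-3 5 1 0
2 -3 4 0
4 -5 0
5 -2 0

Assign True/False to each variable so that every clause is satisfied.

v1=F, v2=F, v3=F, v4=F, v5=F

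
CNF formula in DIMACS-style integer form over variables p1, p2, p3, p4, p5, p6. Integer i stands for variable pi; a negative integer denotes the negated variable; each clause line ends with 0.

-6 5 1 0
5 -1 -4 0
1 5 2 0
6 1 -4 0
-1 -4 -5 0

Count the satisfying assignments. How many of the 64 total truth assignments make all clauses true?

30

Split on p1, then p5.
  p1=1, p5=1: forces p4=0; p2, p3, p6 free → 2^3 = 8.
  p1=1, p5=0: forces p4=0; p2, p3, p6 free → 2^3 = 8.
  p1=0, p5=1: p2, p3 free; 3 ways for (p4,p6) × 2^2 = 12.
  p1=0, p5=0: remaining (p2,p3,p4,p6) ∈ {(1,0,0,0); (1,1,0,0)} — 2.
Total: 8 + 8 + 12 + 2 = 30.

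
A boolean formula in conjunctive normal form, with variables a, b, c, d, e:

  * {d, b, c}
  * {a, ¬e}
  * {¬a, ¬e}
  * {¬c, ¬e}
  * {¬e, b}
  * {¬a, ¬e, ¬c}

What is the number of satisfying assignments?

14

Case analysis on e and a:
  e=T, a=T: a clause becomes empty — 0.
  e=T, a=F: a clause becomes empty — 0.
  e=F, a=T: 7 of the 8 assignments to (b,c,d) work.
  e=F, a=F: 7 of the 8 assignments to (b,c,d) work.
Total: 0 + 0 + 7 + 7 = 14.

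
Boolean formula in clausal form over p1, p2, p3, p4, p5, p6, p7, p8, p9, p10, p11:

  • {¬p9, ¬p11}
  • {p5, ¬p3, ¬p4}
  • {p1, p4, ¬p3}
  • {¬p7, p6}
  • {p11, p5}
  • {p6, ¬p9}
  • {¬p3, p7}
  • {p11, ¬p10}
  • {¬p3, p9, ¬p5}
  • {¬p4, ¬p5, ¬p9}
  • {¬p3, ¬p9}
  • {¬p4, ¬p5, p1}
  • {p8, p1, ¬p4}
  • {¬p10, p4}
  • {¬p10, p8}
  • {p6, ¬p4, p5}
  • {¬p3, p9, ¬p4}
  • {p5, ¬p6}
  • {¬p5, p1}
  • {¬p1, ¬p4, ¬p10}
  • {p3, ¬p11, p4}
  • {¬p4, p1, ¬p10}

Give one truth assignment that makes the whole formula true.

p1=True  p2=False  p3=False  p4=False  p5=True  p6=False  p7=False  p8=True  p9=False  p10=False  p11=False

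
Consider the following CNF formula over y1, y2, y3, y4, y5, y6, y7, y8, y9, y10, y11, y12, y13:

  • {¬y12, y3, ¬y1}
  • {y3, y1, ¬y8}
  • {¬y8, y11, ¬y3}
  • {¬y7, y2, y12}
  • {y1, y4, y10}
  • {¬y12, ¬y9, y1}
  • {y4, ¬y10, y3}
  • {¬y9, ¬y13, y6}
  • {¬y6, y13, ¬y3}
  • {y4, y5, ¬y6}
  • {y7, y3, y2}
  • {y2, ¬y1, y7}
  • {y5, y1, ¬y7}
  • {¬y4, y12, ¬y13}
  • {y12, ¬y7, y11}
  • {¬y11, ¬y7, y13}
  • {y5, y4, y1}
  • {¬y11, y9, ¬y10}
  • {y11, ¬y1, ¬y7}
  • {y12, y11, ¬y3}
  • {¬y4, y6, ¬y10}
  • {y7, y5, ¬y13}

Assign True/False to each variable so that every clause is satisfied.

y1 = F  y2 = F  y3 = T  y4 = T  y5 = T  y6 = T  y7 = T  y8 = F  y9 = F  y10 = F  y11 = T  y12 = T  y13 = T

y5 occurs only positively in the remaining clauses — set y5 = True.
y8 occurs only negated in the remaining clauses — set y8 = False.
Set y1 = False and propagate.
For the remaining variables, y2 = False, y3 = True, y4 = True, y6 = True, y7 = True, y9 = False, y10 = False, y11 = True, y12 = True, y13 = True works.
Every clause has at least one true literal under this assignment.
Check each clause:
  1. {¬y1, y3, ¬y12} — y3 is true.
  2. {y1, y3, ¬y8} — ¬y8 is true.
  3. {y11, ¬y8, ¬y3} — ¬y8 is true.
  4. {y2, y12, ¬y7} — y12 is true.
  5. {y10, y1, y4} — y4 is true.
  6. {¬y9, y1, ¬y12} — ¬y9 is true.
  7. {¬y10, y3, y4} — y3 is true.
  8. {y6, ¬y13, ¬y9} — y6 is true.
  9. {¬y6, y13, ¬y3} — y13 is true.
  10. {y5, y4, ¬y6} — y4 is true.
  11. {y7, y2, y3} — y3 is true.
  12. {¬y1, y2, y7} — ¬y1 is true.
  13. {¬y7, y5, y1} — y5 is true.
  14. {y12, ¬y4, ¬y13} — y12 is true.
  15. {¬y7, y12, y11} — y11 is true.
  16. {¬y11, y13, ¬y7} — y13 is true.
  17. {y1, y5, y4} — y4 is true.
  18. {y9, ¬y11, ¬y10} — ¬y10 is true.
  19. {y11, ¬y1, ¬y7} — y11 is true.
  20. {y11, y12, ¬y3} — y11 is true.
  21. {¬y10, ¬y4, y6} — ¬y10 is true.
  22. {¬y13, y5, y7} — y5 is true.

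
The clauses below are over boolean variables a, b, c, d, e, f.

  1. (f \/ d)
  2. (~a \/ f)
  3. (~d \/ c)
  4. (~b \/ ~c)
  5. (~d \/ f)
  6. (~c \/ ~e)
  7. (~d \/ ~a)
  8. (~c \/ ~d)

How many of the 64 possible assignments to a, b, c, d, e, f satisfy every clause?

10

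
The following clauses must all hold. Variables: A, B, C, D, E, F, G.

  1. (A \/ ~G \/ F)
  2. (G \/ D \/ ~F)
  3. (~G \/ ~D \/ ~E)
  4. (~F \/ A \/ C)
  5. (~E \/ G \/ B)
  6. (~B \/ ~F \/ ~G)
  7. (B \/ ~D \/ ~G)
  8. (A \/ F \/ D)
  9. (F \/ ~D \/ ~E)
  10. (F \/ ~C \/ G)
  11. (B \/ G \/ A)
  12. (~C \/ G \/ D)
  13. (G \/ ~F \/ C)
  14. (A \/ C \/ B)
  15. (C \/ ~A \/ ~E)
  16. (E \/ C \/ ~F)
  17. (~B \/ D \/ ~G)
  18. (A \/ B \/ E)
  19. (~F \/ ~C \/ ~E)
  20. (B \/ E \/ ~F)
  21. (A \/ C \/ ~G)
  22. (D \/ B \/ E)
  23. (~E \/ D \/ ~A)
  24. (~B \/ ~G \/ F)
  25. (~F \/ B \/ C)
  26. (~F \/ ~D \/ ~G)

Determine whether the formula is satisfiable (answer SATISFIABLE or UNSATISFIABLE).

SATISFIABLE

Branch on A: take A = True.
Branch on B: take B = False.
For the remaining variables, C = False, D = True, E = False, F = False, G = False works.
So A=1, B=0, C=0, D=1, E=0, F=0, G=0 is a satisfying assignment.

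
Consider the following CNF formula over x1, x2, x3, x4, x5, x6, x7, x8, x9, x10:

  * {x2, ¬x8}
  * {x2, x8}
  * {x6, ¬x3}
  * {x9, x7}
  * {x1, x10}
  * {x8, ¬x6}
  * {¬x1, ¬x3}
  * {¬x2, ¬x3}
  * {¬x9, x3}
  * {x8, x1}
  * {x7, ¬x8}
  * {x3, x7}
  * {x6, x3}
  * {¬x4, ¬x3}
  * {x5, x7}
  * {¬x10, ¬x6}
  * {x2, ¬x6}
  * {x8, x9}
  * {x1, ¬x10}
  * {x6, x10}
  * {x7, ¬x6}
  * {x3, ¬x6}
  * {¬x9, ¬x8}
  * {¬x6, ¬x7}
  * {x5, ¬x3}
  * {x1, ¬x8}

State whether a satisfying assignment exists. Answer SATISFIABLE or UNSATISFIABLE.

UNSATISFIABLE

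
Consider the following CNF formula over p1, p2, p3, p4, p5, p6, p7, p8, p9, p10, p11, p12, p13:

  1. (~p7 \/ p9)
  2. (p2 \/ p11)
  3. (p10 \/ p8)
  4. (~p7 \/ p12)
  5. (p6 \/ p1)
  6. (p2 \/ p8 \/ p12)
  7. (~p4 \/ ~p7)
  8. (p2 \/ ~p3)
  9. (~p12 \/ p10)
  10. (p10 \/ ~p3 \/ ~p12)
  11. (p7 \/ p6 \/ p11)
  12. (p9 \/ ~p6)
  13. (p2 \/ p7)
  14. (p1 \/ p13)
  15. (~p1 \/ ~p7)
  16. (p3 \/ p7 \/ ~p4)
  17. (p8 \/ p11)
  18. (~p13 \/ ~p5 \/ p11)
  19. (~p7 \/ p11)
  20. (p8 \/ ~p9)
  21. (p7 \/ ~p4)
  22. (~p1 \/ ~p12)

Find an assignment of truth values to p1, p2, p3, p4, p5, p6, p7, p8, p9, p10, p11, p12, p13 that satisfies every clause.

p1=T, p2=T, p3=T, p4=F, p5=F, p6=F, p7=F, p8=T, p9=F, p10=T, p11=T, p12=F, p13=T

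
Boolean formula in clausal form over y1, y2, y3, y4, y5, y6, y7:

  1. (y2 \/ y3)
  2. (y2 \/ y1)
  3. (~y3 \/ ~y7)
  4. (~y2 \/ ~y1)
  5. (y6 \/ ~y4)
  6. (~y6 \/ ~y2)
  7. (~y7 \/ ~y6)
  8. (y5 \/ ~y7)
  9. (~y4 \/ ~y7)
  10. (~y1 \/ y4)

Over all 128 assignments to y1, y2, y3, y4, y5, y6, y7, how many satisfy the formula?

Split on y2, then y7.
  y2=T, y7=T: remaining (y1,y3,y4,y5,y6) ∈ {(F,F,F,T,F)} — 1.
  y2=T, y7=F: remaining (y1,y3,y4,y5,y6) ∈ {(F,F,F,F,F); (F,F,F,T,F); (F,T,F,F,F); (F,T,F,T,F)} — 4.
  y2=F, y7=T: a clause becomes empty — 0.
  y2=F, y7=F: remaining (y1,y3,y4,y5,y6) ∈ {(T,T,T,F,T); (T,T,T,T,T)} — 2.
Total: 1 + 4 + 0 + 2 = 7.

7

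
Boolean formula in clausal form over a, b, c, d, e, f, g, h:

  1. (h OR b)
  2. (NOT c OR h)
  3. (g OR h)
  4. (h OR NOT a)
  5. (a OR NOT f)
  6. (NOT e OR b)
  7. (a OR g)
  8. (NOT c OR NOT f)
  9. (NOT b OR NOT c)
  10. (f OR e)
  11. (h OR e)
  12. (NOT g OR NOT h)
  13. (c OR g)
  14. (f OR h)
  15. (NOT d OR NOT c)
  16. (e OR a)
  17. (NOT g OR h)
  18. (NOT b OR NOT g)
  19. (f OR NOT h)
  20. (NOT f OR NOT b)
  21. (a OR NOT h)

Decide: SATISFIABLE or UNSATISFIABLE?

UNSATISFIABLE

h = True:
  propagation gives g=False, a=True, c=True, f=False; an empty clause results — contradiction.
h = False:
  propagation gives b=True, c=False, g=True; an empty clause results — contradiction.
Every branch closes, so no satisfying assignment exists.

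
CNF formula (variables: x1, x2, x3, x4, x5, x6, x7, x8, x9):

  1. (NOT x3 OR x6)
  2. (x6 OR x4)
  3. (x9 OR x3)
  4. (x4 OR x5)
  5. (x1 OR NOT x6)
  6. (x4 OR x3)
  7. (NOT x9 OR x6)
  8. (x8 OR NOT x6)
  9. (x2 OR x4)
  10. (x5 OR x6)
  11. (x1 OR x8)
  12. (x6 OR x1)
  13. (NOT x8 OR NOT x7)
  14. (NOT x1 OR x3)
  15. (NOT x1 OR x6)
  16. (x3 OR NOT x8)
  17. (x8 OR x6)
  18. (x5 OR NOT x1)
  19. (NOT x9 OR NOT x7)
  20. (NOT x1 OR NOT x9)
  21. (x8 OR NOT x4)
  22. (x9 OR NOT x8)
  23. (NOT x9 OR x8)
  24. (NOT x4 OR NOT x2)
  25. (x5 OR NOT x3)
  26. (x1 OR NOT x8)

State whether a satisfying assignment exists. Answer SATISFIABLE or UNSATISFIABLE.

UNSATISFIABLE

x6 = True:
  propagation gives x1=True, x8=True, x7=False, x3=True; an empty clause results — contradiction.
x6 = False:
  propagation gives x3=False, x4=True, x9=True; an empty clause results — contradiction.
Every branch closes, so no satisfying assignment exists.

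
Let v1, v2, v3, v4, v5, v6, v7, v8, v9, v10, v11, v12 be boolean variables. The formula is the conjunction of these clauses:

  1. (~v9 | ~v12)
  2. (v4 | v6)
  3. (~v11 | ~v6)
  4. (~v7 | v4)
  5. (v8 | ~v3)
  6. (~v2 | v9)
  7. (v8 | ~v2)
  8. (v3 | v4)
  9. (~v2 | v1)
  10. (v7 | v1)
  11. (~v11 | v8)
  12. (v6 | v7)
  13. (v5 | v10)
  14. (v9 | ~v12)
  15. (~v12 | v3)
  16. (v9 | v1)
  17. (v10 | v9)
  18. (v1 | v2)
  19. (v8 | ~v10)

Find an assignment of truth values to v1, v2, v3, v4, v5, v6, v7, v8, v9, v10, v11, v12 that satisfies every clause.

v1=True, v2=False, v3=False, v4=True, v5=False, v6=False, v7=True, v8=True, v9=False, v10=True, v11=True, v12=False

Check each clause:
  1. (~v9 | ~v12) — ~v12 is true.
  2. (v6 | v4) — v4 is true.
  3. (~v11 | ~v6) — ~v6 is true.
  4. (v4 | ~v7) — v4 is true.
  5. (~v3 | v8) — v8 is true.
  6. (v9 | ~v2) — ~v2 is true.
  7. (~v2 | v8) — v8 is true.
  8. (v4 | v3) — v4 is true.
  9. (v1 | ~v2) — v1 is true.
  10. (v1 | v7) — v1 is true.
  11. (~v11 | v8) — v8 is true.
  12. (v6 | v7) — v7 is true.
  13. (v10 | v5) — v10 is true.
  14. (~v12 | v9) — ~v12 is true.
  15. (v3 | ~v12) — ~v12 is true.
  16. (v9 | v1) — v1 is true.
  17. (v9 | v10) — v10 is true.
  18. (v2 | v1) — v1 is true.
  19. (v8 | ~v10) — v8 is true.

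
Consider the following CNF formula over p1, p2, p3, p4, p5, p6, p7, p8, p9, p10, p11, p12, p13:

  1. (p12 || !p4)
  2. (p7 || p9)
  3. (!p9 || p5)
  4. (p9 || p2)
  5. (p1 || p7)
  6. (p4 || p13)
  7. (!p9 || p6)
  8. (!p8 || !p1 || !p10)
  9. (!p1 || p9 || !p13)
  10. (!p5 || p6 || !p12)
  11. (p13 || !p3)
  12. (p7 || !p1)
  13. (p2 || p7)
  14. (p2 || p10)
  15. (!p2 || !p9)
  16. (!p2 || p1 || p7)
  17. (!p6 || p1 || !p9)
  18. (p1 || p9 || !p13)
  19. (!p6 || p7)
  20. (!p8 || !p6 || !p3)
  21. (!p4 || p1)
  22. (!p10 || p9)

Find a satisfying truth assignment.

Pure literal: p3 appears only negated; assign p3 = False.
Pure literal: p7 appears only positively; assign p7 = True.
Try p1 = True.
Set p2 = True and propagate.
  then p9 is forced to False.
  then p13 is forced to False.
  then p4 is forced to True.
  then p12 is forced to True.
  then p10 is forced to False.
The remaining clauses are satisfied by p5 = True, p6 = True, p8 = True, p11 = False.
Every clause has at least one true literal under this assignment.
Check each clause:
  1. (p12 || !p4) — p12 is true.
  2. (p7 || p9) — p7 is true.
  3. (!p9 || p5) — p5 is true.
  4. (p2 || p9) — p2 is true.
  5. (p7 || p1) — p1 is true.
  6. (p13 || p4) — p4 is true.
  7. (!p9 || p6) — p6 is true.
  8. (!p10 || !p1 || !p8) — !p10 is true.
  9. (p9 || !p1 || !p13) — !p13 is true.
  10. (!p12 || p6 || !p5) — p6 is true.
  11. (!p3 || p13) — !p3 is true.
  12. (!p1 || p7) — p7 is true.
  13. (p7 || p2) — p2 is true.
  14. (p10 || p2) — p2 is true.
  15. (!p9 || !p2) — !p9 is true.
  16. (!p2 || p1 || p7) — p1 is true.
  17. (p1 || !p9 || !p6) — p1 is true.
  18. (p1 || !p13 || p9) — p1 is true.
  19. (p7 || !p6) — p7 is true.
  20. (!p8 || !p6 || !p3) — !p3 is true.
  21. (!p4 || p1) — p1 is true.
  22. (!p10 || p9) — !p10 is true.

p1=True, p2=True, p3=False, p4=True, p5=True, p6=True, p7=True, p8=True, p9=False, p10=False, p11=False, p12=True, p13=False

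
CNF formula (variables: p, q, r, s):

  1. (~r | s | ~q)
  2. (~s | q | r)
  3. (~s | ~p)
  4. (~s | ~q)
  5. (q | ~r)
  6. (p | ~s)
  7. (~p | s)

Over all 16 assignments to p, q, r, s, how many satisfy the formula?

The models are:
  p=0 q=0 r=0 s=0
  p=0 q=1 r=0 s=0
That's 2 in total.

2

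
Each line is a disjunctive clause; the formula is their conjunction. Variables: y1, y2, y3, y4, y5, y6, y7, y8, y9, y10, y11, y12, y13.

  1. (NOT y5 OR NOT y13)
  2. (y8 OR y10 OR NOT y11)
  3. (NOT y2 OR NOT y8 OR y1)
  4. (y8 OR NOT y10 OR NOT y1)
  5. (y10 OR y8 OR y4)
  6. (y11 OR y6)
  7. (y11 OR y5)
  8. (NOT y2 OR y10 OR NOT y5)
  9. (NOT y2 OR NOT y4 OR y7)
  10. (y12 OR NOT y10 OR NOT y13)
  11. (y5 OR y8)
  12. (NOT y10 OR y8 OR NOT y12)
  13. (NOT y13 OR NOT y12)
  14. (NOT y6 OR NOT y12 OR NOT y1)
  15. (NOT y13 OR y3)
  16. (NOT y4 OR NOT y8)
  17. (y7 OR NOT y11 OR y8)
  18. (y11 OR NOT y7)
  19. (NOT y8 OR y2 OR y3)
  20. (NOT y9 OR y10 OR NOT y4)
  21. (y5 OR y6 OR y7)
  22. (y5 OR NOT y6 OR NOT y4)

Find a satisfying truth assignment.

y1 = F, y2 = F, y3 = T, y4 = F, y5 = F, y6 = F, y7 = T, y8 = T, y9 = F, y10 = T, y11 = T, y12 = F, y13 = F

Pure literal: y3 appears only positively; assign y3 = True.
y9 occurs only negated in the remaining clauses — set y9 = False.
Try y1 = False.
Set y2 = False and propagate.
The remaining clauses are satisfied by y4 = False, y5 = False, y6 = False, y7 = True, y8 = True, y10 = True, y11 = True, y12 = False, y13 = False.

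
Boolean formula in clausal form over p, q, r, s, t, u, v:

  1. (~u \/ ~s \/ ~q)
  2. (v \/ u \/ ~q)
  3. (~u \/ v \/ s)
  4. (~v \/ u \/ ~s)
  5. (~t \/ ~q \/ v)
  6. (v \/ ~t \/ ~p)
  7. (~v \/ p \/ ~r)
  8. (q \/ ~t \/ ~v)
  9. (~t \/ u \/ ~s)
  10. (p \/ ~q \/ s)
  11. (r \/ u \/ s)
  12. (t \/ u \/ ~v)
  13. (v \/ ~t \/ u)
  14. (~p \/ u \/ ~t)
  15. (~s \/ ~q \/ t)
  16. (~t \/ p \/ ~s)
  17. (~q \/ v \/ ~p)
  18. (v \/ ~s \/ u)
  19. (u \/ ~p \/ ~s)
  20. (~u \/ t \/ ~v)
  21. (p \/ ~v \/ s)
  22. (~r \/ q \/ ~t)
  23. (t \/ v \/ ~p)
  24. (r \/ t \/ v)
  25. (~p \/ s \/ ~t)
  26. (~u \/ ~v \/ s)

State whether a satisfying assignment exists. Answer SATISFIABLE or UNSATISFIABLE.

SATISFIABLE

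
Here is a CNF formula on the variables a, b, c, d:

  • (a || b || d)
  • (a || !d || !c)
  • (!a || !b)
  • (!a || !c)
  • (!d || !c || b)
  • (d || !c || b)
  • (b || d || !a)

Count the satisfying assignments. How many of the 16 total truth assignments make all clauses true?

5

The models are:
  a=0 b=0 c=0 d=1
  a=0 b=1 c=0 d=0
  a=0 b=1 c=0 d=1
  a=0 b=1 c=1 d=0
  a=1 b=0 c=0 d=1
Count: 5.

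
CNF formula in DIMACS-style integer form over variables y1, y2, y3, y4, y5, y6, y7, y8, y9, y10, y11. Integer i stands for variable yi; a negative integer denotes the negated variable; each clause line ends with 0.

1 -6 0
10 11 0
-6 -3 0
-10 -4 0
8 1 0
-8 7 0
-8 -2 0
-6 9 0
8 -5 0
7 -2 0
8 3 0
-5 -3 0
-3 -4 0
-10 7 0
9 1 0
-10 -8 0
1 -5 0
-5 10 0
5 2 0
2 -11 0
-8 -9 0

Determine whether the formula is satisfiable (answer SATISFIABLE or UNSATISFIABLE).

y1 occurs only positively in the remaining clauses — set y1 = True.
y4 occurs only negated in the remaining clauses — set y4 = False.
Set y2 = True and propagate.
  then y8 is forced to False.
  then y5 is forced to False.
  then y7 is forced to True.
  then y3 is forced to True.
  then y6 is forced to False.
Try y10 = True.
y9, y11 are now unconstrained; take y9 = True, y11 = False.
So y1=T, y2=T, y3=T, y4=F, y5=F, y6=F, y7=T, y8=F, y9=T, y10=T, y11=F is a satisfying assignment.

SATISFIABLE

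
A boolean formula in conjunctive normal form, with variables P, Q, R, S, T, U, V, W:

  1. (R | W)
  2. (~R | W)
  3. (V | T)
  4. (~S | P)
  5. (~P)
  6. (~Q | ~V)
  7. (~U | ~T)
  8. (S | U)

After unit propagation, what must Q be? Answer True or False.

False

(~P) is a unit clause: P = False.
From (P | ~S) and P = False: S = False.
From (U | S) and S = False: U = True.
From (~T | ~U) and U = True: T = False.
(T | V): since T = False, the clause reduces to (V). V = True.
(~Q | ~V): since V = True, the clause reduces to (~Q). Q = False.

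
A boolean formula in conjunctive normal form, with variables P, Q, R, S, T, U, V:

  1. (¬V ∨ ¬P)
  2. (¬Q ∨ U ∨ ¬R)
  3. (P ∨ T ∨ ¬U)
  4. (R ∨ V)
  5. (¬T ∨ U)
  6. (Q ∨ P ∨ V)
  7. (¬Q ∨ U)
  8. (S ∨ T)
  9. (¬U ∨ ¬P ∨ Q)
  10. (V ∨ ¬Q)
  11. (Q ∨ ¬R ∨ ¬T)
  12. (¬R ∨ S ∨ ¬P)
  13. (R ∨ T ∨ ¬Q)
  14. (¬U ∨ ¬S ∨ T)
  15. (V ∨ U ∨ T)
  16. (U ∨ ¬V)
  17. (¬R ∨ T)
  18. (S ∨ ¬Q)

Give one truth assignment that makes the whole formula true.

P = 0  Q = 0  R = 0  S = 1  T = 1  U = 1  V = 1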